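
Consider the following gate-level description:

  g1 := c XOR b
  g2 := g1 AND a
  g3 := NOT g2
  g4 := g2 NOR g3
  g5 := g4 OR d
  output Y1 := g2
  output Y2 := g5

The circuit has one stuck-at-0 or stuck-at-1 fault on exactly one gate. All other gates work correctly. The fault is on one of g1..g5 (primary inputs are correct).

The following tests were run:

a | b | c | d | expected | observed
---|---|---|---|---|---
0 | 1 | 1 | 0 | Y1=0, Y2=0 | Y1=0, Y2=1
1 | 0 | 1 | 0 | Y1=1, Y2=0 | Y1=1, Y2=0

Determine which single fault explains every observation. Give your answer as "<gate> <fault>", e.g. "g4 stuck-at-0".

g3 stuck-at-0

Fault-free values for test 1 (a=0, b=1, c=1, d=0): g1=0, g2=0, g3=1, g4=0, g5=0, giving Y1=0, Y2=0. Observed Y1=0, Y2=1.
Test 1: faults giving observed Y1=0, Y2=1 are {g3 stuck-at-0, g4 stuck-at-1, g5 stuck-at-1}.
Test 2 (a=1, b=0, c=1, d=0): fault-free g1=1, g2=1, g3=0, g4=0, g5=0 → Y1=1, Y2=0; observed Y1=1, Y2=0. Eliminates g4 stuck-at-1, g5 stuck-at-1.
Only g3 stuck-at-0 is consistent with every test.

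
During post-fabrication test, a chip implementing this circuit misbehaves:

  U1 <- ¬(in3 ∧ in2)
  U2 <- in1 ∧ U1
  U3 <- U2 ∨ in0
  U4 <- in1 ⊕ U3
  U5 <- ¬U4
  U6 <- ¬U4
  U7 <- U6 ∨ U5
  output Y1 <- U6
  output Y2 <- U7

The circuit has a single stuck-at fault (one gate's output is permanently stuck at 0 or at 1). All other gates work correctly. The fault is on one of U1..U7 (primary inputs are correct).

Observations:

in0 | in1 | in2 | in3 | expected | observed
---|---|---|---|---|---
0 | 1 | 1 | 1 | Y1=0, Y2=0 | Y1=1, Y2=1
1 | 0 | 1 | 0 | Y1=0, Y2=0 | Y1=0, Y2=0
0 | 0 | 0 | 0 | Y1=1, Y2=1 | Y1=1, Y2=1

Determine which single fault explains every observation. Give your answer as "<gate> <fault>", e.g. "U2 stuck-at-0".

Fault-free values for test 1 (in0=0, in1=1, in2=1, in3=1): U1=0, U2=0, U3=0, U4=1, U5=0, U6=0, U7=0, giving Y1=0, Y2=0. Observed Y1=1, Y2=1.
Test 1: faults giving observed Y1=1, Y2=1 are {U1 stuck-at-1, U2 stuck-at-1, U3 stuck-at-1, U4 stuck-at-0, U6 stuck-at-1}.
Test 2 (in0=1, in1=0, in2=1, in3=0): fault-free U1=1, U2=0, U3=1, U4=1, U5=0, U6=0, U7=0 → Y1=0, Y2=0; observed Y1=0, Y2=0. Eliminates U4 stuck-at-0, U6 stuck-at-1.
Test 3 (in0=0, in1=0, in2=0, in3=0): fault-free U1=1, U2=0, U3=0, U4=0, U5=1, U6=1, U7=1 → Y1=1, Y2=1; observed Y1=1, Y2=1. Eliminates U2 stuck-at-1, U3 stuck-at-1.
Only U1 stuck-at-1 is consistent with every test.

U1 stuck-at-1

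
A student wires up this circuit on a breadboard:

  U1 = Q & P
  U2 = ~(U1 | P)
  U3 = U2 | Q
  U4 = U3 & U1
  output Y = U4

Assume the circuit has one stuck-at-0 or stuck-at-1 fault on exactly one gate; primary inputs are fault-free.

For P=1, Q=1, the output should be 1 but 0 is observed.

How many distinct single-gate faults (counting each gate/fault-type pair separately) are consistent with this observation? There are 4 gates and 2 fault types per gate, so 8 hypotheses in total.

3

Fault-free: U1=1, U2=0, U3=1, U4=1 → 1. Observed 0.
  U1 stuck-at-0: output 0 ✓
  U1 stuck-at-1: output 1 ✗
  U2 stuck-at-0: output 1 ✗
  U2 stuck-at-1: output 1 ✗
  U3 stuck-at-0: output 0 ✓
  U3 stuck-at-1: output 1 ✗
  U4 stuck-at-0: output 0 ✓
  U4 stuck-at-1: output 1 ✗
Consistent faults: {U1 stuck-at-0, U3 stuck-at-0, U4 stuck-at-0} — 3 in all.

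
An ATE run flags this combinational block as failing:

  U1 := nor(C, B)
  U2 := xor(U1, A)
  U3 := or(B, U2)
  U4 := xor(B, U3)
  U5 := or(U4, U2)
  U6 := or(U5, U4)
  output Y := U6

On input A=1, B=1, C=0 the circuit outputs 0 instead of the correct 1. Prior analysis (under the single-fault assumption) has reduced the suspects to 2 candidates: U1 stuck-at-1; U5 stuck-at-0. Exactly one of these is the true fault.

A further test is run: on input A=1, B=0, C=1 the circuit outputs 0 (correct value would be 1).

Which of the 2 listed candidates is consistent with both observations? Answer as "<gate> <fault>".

U1 stuck-at-1

Evaluate each candidate on input A=1, B=0, C=1:
  U1 stuck-at-1: U1=1 [stuck-at-1], U2=0, U3=0, U4=0, U5=0, U6=0 → 0 — matches
  U5 stuck-at-0: U1=0, U2=1, U3=1, U4=1, U5=0 [stuck-at-0], U6=1 → 1 — eliminated
Only U1 stuck-at-1 reproduces the observed 0.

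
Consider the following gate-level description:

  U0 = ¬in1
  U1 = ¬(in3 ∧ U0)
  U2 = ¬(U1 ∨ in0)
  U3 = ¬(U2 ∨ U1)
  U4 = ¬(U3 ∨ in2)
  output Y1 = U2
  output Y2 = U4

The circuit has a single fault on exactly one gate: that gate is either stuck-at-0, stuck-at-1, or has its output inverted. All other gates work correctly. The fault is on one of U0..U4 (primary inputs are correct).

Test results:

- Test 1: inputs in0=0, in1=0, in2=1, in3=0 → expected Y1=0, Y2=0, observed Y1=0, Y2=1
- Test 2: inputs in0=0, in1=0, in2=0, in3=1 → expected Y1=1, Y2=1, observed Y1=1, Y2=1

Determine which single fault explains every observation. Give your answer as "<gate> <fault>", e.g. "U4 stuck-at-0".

Fault-free values for test 1 (in0=0, in1=0, in2=1, in3=0): U0=1, U1=1, U2=0, U3=0, U4=0, giving Y1=0, Y2=0. Observed Y1=0, Y2=1.
Test 1: faults giving observed Y1=0, Y2=1 are {U4 stuck-at-1, U4 inverted output}.
Test 2 (in0=0, in1=0, in2=0, in3=1): fault-free U0=1, U1=0, U2=1, U3=0, U4=1 → Y1=1, Y2=1; observed Y1=1, Y2=1. Eliminates U4 inverted output.
Only U4 stuck-at-1 is consistent with every test.

U4 stuck-at-1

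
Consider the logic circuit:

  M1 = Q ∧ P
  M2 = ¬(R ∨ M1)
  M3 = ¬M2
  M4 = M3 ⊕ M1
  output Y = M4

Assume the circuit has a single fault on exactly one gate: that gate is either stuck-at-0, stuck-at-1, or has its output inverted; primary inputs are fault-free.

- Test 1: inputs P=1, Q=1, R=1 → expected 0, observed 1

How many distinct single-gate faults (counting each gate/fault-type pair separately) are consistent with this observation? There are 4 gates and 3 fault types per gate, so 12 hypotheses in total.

8

Fault-free: M1=1, M2=0, M3=1, M4=0 → 0. Observed 1.
  M1 stuck-at-0: output 1 ✓
  M1 stuck-at-1: output 0 ✗
  M1 inverted output: output 1 ✓
  M2 stuck-at-0: output 0 ✗
  M2 stuck-at-1: output 1 ✓
  M2 inverted output: output 1 ✓
  M3 stuck-at-0: output 1 ✓
  M3 stuck-at-1: output 0 ✗
  M3 inverted output: output 1 ✓
  M4 stuck-at-0: output 0 ✗
  M4 stuck-at-1: output 1 ✓
  M4 inverted output: output 1 ✓
Consistent faults: {M1 stuck-at-0, M1 inverted output, M2 stuck-at-1, M2 inverted output, M3 stuck-at-0, M3 inverted output, M4 stuck-at-1, M4 inverted output} — 8 in all.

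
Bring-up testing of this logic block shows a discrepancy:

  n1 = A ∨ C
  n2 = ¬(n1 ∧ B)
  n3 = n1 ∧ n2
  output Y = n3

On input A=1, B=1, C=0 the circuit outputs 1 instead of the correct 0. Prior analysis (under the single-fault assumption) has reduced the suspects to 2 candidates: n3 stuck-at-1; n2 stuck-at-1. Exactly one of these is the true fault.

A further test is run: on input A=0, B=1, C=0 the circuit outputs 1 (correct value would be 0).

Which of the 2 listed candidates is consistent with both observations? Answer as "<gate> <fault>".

n3 stuck-at-1

Evaluate each candidate on input A=0, B=1, C=0:
  n3 stuck-at-1: n1=0, n2=1, n3=1 [stuck-at-1] → 1 — matches
  n2 stuck-at-1: n1=0, n2=1 [stuck-at-1], n3=0 → 0 — eliminated
Only n3 stuck-at-1 reproduces the observed 1.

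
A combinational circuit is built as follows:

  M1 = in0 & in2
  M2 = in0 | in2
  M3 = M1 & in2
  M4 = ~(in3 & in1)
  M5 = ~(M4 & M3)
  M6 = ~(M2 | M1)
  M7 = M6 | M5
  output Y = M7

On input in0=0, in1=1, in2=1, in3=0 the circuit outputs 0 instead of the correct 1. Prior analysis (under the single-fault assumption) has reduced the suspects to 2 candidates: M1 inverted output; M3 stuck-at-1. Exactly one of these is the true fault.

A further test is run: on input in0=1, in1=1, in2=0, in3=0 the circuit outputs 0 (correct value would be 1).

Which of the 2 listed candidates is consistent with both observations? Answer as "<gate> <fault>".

M3 stuck-at-1

Evaluate each candidate on input in0=1, in1=1, in2=0, in3=0:
  M1 inverted output: M1=1 [inverted output], M2=1, M3=0, M4=1, M5=1, M6=0, M7=1 → 1 — eliminated
  M3 stuck-at-1: M1=0, M2=1, M3=1 [stuck-at-1], M4=1, M5=0, M6=0, M7=0 → 0 — matches
Only M3 stuck-at-1 reproduces the observed 0.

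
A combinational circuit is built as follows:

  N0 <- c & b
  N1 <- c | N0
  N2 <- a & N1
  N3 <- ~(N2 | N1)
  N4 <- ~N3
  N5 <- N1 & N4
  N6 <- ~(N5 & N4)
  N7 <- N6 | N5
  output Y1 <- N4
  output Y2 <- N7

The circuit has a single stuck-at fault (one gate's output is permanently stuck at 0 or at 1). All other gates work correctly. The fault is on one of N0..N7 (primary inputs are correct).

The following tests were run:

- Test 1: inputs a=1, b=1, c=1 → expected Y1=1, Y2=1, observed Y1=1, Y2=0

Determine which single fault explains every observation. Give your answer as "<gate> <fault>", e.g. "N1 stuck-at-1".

Fault-free values for test 1 (a=1, b=1, c=1): N0=1, N1=1, N2=1, N3=0, N4=1, N5=1, N6=0, N7=1, giving Y1=1, Y2=1. Observed Y1=1, Y2=0.
Test 1: faults giving observed Y1=1, Y2=0 are {N7 stuck-at-0}.
Only N7 stuck-at-0 is consistent with every test.

N7 stuck-at-0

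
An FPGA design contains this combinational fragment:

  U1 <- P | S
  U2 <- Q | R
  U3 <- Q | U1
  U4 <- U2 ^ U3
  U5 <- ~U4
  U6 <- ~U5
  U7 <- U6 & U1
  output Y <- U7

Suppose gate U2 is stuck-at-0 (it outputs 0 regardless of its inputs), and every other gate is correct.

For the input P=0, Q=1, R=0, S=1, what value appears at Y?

Propagate with U2 forced: U1=1, U2=0 [stuck-at-0], U3=1, U4=1, U5=0, U6=1, U7=1.
So Y = 1. (Without the fault it would be 0.)

1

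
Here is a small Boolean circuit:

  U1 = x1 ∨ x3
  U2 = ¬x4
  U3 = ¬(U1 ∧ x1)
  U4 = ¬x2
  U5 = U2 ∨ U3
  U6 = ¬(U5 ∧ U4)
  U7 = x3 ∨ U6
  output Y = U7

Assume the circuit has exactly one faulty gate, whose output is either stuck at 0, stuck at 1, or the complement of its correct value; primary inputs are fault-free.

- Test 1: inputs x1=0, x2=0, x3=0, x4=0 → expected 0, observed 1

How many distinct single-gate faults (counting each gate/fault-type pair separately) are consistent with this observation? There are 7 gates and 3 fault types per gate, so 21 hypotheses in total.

Fault-free: U1=0, U2=1, U3=1, U4=1, U5=1, U6=0, U7=0 → 0. Observed 1.
  U1: none of the 3 fault types match ✗
  U2: none of the 3 fault types match ✗
  U3: none of the 3 fault types match ✗
  U4: stuck-at-0, inverted output ✓; others ✗
  U5: stuck-at-0, inverted output ✓; others ✗
  U6: stuck-at-1, inverted output ✓; others ✗
  U7: stuck-at-1, inverted output ✓; others ✗
Consistent faults: {U4 stuck-at-0, U4 inverted output, U5 stuck-at-0, U5 inverted output, U6 stuck-at-1, U6 inverted output, U7 stuck-at-1, U7 inverted output} — 8 in all.

8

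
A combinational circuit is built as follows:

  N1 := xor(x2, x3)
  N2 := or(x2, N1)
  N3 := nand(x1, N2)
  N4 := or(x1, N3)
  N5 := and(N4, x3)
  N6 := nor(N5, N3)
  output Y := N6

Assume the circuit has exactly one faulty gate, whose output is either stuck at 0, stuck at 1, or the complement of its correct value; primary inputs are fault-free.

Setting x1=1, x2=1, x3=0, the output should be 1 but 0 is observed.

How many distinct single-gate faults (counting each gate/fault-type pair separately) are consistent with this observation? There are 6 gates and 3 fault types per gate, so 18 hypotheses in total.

8

Fault-free: N1=1, N2=1, N3=0, N4=1, N5=0, N6=1 → 1. Observed 0.
  N1: none of the 3 fault types match ✗
  N2: stuck-at-0, inverted output ✓; others ✗
  N3: stuck-at-1, inverted output ✓; others ✗
  N4: none of the 3 fault types match ✗
  N5: stuck-at-1, inverted output ✓; others ✗
  N6: stuck-at-0, inverted output ✓; others ✗
Consistent faults: {N2 stuck-at-0, N2 inverted output, N3 stuck-at-1, N3 inverted output, N5 stuck-at-1, N5 inverted output, N6 stuck-at-0, N6 inverted output} — 8 in all.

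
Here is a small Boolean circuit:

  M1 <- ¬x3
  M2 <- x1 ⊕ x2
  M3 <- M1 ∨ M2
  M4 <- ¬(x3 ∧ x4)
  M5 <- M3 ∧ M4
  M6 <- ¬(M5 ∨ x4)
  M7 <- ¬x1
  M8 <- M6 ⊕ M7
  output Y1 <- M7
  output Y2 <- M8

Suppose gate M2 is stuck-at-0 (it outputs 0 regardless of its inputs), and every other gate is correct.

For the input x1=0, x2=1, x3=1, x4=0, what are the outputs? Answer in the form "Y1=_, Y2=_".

Y1=1, Y2=0

Propagate with M2 forced: M1=0, M2=0 [stuck-at-0], M3=0, M4=1, M5=0, M6=1, M7=1, M8=0.
So the outputs are Y1=1, Y2=0. (Without the fault they would be Y1=1, Y2=1.)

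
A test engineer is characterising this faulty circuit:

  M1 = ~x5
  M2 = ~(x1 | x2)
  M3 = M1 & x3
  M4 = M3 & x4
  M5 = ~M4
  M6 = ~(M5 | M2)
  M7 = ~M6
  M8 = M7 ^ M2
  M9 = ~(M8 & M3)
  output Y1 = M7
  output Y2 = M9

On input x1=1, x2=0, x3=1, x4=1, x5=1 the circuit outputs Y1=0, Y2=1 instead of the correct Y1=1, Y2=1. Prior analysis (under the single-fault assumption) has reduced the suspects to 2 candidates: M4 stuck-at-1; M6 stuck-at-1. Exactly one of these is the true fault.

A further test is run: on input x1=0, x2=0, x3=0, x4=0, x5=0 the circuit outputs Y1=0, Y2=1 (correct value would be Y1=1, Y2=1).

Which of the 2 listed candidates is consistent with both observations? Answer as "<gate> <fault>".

Evaluate each candidate on input x1=0, x2=0, x3=0, x4=0, x5=0:
  M4 stuck-at-1: M1=1, M2=1, M3=0, M4=1 [stuck-at-1], M5=0, M6=0, M7=1, M8=0, M9=1 → Y1=1, Y2=1 — eliminated
  M6 stuck-at-1: M1=1, M2=1, M3=0, M4=0, M5=1, M6=1 [stuck-at-1], M7=0, M8=1, M9=1 → Y1=0, Y2=1 — matches
Only M6 stuck-at-1 reproduces the observed Y1=0, Y2=1.

M6 stuck-at-1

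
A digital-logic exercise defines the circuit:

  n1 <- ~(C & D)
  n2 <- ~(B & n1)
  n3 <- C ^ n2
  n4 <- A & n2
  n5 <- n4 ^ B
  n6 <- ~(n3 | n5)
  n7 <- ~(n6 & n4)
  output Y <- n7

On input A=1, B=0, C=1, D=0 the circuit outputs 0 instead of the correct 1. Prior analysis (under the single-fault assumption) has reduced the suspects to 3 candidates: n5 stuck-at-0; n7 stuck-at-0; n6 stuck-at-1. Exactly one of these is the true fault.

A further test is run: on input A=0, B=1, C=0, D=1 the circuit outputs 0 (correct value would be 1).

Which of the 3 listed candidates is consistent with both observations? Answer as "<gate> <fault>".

n7 stuck-at-0

Evaluate each candidate on input A=0, B=1, C=0, D=1:
  n5 stuck-at-0: n1=1, n2=0, n3=0, n4=0, n5=0 [stuck-at-0], n6=1, n7=1 → 1 — eliminated
  n7 stuck-at-0: n1=1, n2=0, n3=0, n4=0, n5=1, n6=0, n7=0 [stuck-at-0] → 0 — matches
  n6 stuck-at-1: n1=1, n2=0, n3=0, n4=0, n5=1, n6=1 [stuck-at-1], n7=1 → 1 — eliminated
Only n7 stuck-at-0 reproduces the observed 0.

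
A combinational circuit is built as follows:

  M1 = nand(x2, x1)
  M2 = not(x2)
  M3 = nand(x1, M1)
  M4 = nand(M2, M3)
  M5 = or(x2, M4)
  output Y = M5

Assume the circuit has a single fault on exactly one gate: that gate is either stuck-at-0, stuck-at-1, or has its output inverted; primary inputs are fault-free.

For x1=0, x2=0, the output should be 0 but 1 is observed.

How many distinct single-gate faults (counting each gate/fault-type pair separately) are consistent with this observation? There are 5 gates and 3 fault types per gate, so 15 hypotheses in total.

8

Fault-free: M1=1, M2=1, M3=1, M4=0, M5=0 → 0. Observed 1.
  M1: none of the 3 fault types match ✗
  M2: stuck-at-0, inverted output ✓; others ✗
  M3: stuck-at-0, inverted output ✓; others ✗
  M4: stuck-at-1, inverted output ✓; others ✗
  M5: stuck-at-1, inverted output ✓; others ✗
Consistent faults: {M2 stuck-at-0, M2 inverted output, M3 stuck-at-0, M3 inverted output, M4 stuck-at-1, M4 inverted output, M5 stuck-at-1, M5 inverted output} — 8 in all.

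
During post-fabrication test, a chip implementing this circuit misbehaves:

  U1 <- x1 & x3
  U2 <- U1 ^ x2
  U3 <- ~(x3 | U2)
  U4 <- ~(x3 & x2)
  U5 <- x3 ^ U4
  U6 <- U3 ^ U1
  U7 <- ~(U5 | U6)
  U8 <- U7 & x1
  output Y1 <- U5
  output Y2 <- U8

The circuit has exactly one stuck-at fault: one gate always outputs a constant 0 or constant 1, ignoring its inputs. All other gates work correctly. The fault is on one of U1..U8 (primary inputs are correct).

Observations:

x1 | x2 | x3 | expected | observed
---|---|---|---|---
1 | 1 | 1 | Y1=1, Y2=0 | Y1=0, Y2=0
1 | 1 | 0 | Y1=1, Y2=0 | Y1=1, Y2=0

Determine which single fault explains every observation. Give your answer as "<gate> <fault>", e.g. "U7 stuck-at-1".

U4 stuck-at-1

Fault-free values for test 1 (x1=1, x2=1, x3=1): U1=1, U2=0, U3=0, U4=0, U5=1, U6=1, U7=0, U8=0, giving Y1=1, Y2=0. Observed Y1=0, Y2=0.
Test 1: faults giving observed Y1=0, Y2=0 are {U4 stuck-at-1, U5 stuck-at-0}.
Test 2 (x1=1, x2=1, x3=0): fault-free U1=0, U2=1, U3=0, U4=1, U5=1, U6=0, U7=0, U8=0 → Y1=1, Y2=0; observed Y1=1, Y2=0. Eliminates U5 stuck-at-0.
Only U4 stuck-at-1 is consistent with every test.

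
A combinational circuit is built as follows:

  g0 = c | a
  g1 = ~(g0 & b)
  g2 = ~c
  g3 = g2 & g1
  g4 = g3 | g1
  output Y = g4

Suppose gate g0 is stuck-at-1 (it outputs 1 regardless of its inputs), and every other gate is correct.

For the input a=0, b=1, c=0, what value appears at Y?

0

Propagate with g0 forced: g0=1 [stuck-at-1], g1=0, g2=1, g3=0, g4=0.
So Y = 0. (Without the fault it would be 1.)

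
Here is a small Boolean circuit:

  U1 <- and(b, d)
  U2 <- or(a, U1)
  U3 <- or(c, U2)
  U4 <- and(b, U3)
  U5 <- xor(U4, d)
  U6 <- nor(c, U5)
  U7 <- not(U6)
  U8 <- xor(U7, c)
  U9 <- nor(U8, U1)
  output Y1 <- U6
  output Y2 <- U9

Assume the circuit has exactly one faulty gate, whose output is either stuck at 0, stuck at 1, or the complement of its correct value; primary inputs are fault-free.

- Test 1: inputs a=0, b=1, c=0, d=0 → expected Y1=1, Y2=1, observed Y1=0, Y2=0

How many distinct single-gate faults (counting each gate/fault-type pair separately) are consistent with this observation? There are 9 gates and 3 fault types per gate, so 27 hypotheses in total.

Fault-free: U1=0, U2=0, U3=0, U4=0, U5=0, U6=1, U7=0, U8=0, U9=1 → Y1=1, Y2=1. Observed Y1=0, Y2=0.
  U1: stuck-at-1, inverted output ✓; others ✗
  U2: stuck-at-1, inverted output ✓; others ✗
  U3: stuck-at-1, inverted output ✓; others ✗
  U4: stuck-at-1, inverted output ✓; others ✗
  U5: stuck-at-1, inverted output ✓; others ✗
  U6: stuck-at-0, inverted output ✓; others ✗
  U7: none of the 3 fault types match ✗
  U8: none of the 3 fault types match ✗
  U9: none of the 3 fault types match ✗
Consistent faults: {U1 stuck-at-1, U1 inverted output, U2 stuck-at-1, U2 inverted output, U3 stuck-at-1, U3 inverted output, U4 stuck-at-1, U4 inverted output, U5 stuck-at-1, U5 inverted output, U6 stuck-at-0, U6 inverted output} — 12 in all.

12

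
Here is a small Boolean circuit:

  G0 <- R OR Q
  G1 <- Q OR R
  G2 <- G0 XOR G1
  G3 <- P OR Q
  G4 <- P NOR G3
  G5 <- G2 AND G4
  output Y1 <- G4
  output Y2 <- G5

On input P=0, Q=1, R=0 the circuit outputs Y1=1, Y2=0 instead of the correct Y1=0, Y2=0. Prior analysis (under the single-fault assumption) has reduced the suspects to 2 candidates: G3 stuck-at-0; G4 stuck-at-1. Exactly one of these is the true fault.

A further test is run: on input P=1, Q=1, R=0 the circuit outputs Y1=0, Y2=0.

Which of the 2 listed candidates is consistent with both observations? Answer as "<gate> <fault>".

G3 stuck-at-0

Evaluate each candidate on input P=1, Q=1, R=0:
  G3 stuck-at-0: G0=1, G1=1, G2=0, G3=0 [stuck-at-0], G4=0, G5=0 → Y1=0, Y2=0 — matches
  G4 stuck-at-1: G0=1, G1=1, G2=0, G3=1, G4=1 [stuck-at-1], G5=0 → Y1=1, Y2=0 — eliminated
Only G3 stuck-at-0 reproduces the observed Y1=0, Y2=0.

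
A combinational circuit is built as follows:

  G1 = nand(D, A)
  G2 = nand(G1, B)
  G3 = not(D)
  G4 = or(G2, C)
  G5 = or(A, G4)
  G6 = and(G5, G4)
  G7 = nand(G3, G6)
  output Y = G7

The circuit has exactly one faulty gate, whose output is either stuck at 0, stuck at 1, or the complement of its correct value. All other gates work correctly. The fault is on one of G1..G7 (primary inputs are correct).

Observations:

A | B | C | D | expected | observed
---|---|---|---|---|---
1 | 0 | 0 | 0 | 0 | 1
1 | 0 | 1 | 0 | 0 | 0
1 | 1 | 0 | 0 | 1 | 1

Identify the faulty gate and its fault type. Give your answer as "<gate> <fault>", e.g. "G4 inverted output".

Fault-free values for test 1 (A=1, B=0, C=0, D=0): G1=1, G2=1, G3=1, G4=1, G5=1, G6=1, G7=0, giving Y=0. Observed 1.
Test 1: faults giving observed 1 are {G2 stuck-at-0, G2 inverted output, G3 stuck-at-0, G3 inverted output, G4 stuck-at-0, G4 inverted output, G5 stuck-at-0, G5 inverted output, G6 stuck-at-0, G6 inverted output, G7 stuck-at-1, G7 inverted output}.
Test 2 (A=1, B=0, C=1, D=0): fault-free G1=1, G2=1, G3=1, G4=1, G5=1, G6=1, G7=0 → 0; observed 0. Eliminates G3 stuck-at-0, G3 inverted output, G4 stuck-at-0, G4 inverted output, G5 stuck-at-0, G5 inverted output, G6 stuck-at-0, G6 inverted output, G7 stuck-at-1, G7 inverted output.
Test 3 (A=1, B=1, C=0, D=0): fault-free G1=1, G2=0, G3=1, G4=0, G5=1, G6=0, G7=1 → 1; observed 1. Eliminates G2 inverted output.
Only G2 stuck-at-0 is consistent with every test.

G2 stuck-at-0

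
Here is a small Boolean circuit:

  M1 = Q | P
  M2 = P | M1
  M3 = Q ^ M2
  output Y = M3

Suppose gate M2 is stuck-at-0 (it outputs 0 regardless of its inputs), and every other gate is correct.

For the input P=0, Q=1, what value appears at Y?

1

Propagate with M2 forced: M1=1, M2=0 [stuck-at-0], M3=1.
So Y = 1. (Without the fault it would be 0.)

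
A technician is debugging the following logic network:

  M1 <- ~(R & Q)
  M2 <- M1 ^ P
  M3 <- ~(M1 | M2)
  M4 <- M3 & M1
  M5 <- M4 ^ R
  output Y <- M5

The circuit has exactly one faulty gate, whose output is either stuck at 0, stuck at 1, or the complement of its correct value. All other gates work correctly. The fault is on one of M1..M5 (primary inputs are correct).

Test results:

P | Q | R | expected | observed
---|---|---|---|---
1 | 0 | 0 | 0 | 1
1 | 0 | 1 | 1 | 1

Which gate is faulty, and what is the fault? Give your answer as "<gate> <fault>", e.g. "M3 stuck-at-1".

Fault-free values for test 1 (P=1, Q=0, R=0): M1=1, M2=0, M3=0, M4=0, M5=0, giving Y=0. Observed 1.
Test 1: faults giving observed 1 are {M3 stuck-at-1, M3 inverted output, M4 stuck-at-1, M4 inverted output, M5 stuck-at-1, M5 inverted output}.
Test 2 (P=1, Q=0, R=1): fault-free M1=1, M2=0, M3=0, M4=0, M5=1 → 1; observed 1. Eliminates M3 stuck-at-1, M3 inverted output, M4 stuck-at-1, M4 inverted output, M5 inverted output.
Only M5 stuck-at-1 is consistent with every test.

M5 stuck-at-1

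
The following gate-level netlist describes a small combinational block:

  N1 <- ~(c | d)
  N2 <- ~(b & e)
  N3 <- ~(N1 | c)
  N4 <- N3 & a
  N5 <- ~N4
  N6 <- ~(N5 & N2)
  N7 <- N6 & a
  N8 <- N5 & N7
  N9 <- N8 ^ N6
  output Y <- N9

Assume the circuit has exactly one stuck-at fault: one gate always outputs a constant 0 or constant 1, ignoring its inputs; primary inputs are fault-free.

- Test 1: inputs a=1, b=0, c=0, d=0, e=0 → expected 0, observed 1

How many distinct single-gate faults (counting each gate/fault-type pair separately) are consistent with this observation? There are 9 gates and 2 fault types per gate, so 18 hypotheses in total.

7

Fault-free: N1=1, N2=1, N3=0, N4=0, N5=1, N6=0, N7=0, N8=0, N9=0 → 0. Observed 1.
  N1: stuck-at-0 ✓; others ✗
  N2: none of the 2 fault types match ✗
  N3: stuck-at-1 ✓; others ✗
  N4: stuck-at-1 ✓; others ✗
  N5: stuck-at-0 ✓; others ✗
  N6: none of the 2 fault types match ✗
  N7: stuck-at-1 ✓; others ✗
  N8: stuck-at-1 ✓; others ✗
  N9: stuck-at-1 ✓; others ✗
Consistent faults: {N1 stuck-at-0, N3 stuck-at-1, N4 stuck-at-1, N5 stuck-at-0, N7 stuck-at-1, N8 stuck-at-1, N9 stuck-at-1} — 7 in all.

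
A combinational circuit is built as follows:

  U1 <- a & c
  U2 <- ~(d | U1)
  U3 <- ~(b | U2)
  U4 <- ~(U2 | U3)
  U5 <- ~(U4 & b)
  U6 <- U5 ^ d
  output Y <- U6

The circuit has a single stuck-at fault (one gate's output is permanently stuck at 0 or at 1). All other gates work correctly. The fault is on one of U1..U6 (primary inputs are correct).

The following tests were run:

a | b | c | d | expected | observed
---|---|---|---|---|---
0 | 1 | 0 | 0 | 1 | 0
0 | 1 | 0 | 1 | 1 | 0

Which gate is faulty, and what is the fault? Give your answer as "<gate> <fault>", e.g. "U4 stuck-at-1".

Fault-free values for test 1 (a=0, b=1, c=0, d=0): U1=0, U2=1, U3=0, U4=0, U5=1, U6=1, giving Y=1. Observed 0.
Test 1: faults giving observed 0 are {U1 stuck-at-1, U2 stuck-at-0, U4 stuck-at-1, U5 stuck-at-0, U6 stuck-at-0}.
Test 2 (a=0, b=1, c=0, d=1): fault-free U1=0, U2=0, U3=0, U4=1, U5=0, U6=1 → 1; observed 0. Eliminates U1 stuck-at-1, U2 stuck-at-0, U4 stuck-at-1, U5 stuck-at-0.
Only U6 stuck-at-0 is consistent with every test.

U6 stuck-at-0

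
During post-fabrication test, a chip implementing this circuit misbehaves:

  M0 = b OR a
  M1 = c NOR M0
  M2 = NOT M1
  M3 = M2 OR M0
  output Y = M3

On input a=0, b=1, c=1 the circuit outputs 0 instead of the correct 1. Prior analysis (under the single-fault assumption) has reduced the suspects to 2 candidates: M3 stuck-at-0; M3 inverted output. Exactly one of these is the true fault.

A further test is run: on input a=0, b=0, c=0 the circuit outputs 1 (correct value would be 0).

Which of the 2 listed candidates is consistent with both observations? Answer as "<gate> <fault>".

M3 inverted output

Evaluate each candidate on input a=0, b=0, c=0:
  M3 stuck-at-0: M0=0, M1=1, M2=0, M3=0 [stuck-at-0] → 0 — eliminated
  M3 inverted output: M0=0, M1=1, M2=0, M3=1 [inverted output] → 1 — matches
Only M3 inverted output reproduces the observed 1.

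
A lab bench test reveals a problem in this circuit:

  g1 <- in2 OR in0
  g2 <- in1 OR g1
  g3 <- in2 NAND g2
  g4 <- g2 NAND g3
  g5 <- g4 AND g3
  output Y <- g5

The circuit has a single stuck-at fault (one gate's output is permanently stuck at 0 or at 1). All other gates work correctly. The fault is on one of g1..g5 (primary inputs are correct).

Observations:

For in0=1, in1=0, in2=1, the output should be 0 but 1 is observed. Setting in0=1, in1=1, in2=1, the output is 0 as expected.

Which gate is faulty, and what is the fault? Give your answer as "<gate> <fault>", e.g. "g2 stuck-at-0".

g1 stuck-at-0

Fault-free values for test 1 (in0=1, in1=0, in2=1): g1=1, g2=1, g3=0, g4=1, g5=0, giving Y=0. Observed 1.
Test 1: faults giving observed 1 are {g1 stuck-at-0, g2 stuck-at-0, g5 stuck-at-1}.
Test 2 (in0=1, in1=1, in2=1): fault-free g1=1, g2=1, g3=0, g4=1, g5=0 → 0; observed 0. Eliminates g2 stuck-at-0, g5 stuck-at-1.
Only g1 stuck-at-0 is consistent with every test.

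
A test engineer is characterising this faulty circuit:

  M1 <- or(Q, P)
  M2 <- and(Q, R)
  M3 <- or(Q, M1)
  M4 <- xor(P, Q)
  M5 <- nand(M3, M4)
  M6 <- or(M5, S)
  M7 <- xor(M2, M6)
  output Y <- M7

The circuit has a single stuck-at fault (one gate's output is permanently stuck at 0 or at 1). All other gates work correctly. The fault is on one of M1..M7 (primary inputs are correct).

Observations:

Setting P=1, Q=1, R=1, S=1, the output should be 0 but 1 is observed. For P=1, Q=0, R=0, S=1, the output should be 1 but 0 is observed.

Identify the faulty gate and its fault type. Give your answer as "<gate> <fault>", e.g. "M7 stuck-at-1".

Fault-free values for test 1 (P=1, Q=1, R=1, S=1): M1=1, M2=1, M3=1, M4=0, M5=1, M6=1, M7=0, giving Y=0. Observed 1.
Test 1: faults giving observed 1 are {M2 stuck-at-0, M6 stuck-at-0, M7 stuck-at-1}.
Test 2 (P=1, Q=0, R=0, S=1): fault-free M1=1, M2=0, M3=1, M4=1, M5=0, M6=1, M7=1 → 1; observed 0. Eliminates M2 stuck-at-0, M7 stuck-at-1.
Only M6 stuck-at-0 is consistent with every test.

M6 stuck-at-0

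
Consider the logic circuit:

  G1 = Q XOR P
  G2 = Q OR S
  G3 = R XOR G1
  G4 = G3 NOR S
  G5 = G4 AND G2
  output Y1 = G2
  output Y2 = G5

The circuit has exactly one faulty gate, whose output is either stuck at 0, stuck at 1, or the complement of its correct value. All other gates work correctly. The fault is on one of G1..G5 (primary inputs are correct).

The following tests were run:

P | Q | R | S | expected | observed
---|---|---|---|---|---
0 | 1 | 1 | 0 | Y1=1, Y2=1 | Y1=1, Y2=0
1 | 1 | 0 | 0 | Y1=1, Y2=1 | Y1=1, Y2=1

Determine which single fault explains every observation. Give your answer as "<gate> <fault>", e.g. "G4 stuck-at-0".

Fault-free values for test 1 (P=0, Q=1, R=1, S=0): G1=1, G2=1, G3=0, G4=1, G5=1, giving Y1=1, Y2=1. Observed Y1=1, Y2=0.
Test 1: faults giving observed Y1=1, Y2=0 are {G1 stuck-at-0, G1 inverted output, G3 stuck-at-1, G3 inverted output, G4 stuck-at-0, G4 inverted output, G5 stuck-at-0, G5 inverted output}.
Test 2 (P=1, Q=1, R=0, S=0): fault-free G1=0, G2=1, G3=0, G4=1, G5=1 → Y1=1, Y2=1; observed Y1=1, Y2=1. Eliminates G1 inverted output, G3 stuck-at-1, G3 inverted output, G4 stuck-at-0, G4 inverted output, G5 stuck-at-0, G5 inverted output.
Only G1 stuck-at-0 is consistent with every test.

G1 stuck-at-0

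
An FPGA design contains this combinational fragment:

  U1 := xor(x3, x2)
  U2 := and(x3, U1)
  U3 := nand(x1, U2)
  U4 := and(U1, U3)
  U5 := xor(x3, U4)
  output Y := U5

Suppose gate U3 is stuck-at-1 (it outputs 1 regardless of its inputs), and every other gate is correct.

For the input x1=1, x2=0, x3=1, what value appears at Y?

0

Propagate with U3 forced: U1=1, U2=1, U3=1 [stuck-at-1], U4=1, U5=0.
So Y = 0. (Without the fault it would be 1.)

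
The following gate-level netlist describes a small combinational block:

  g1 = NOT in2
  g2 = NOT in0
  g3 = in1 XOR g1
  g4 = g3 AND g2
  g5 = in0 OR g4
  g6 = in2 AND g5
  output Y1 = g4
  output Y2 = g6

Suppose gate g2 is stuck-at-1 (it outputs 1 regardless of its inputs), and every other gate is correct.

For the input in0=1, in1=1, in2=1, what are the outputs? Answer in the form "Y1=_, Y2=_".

Propagate with g2 forced: g1=0, g2=1 [stuck-at-1], g3=1, g4=1, g5=1, g6=1.
So the outputs are Y1=1, Y2=1. (Without the fault they would be Y1=0, Y2=1.)

Y1=1, Y2=1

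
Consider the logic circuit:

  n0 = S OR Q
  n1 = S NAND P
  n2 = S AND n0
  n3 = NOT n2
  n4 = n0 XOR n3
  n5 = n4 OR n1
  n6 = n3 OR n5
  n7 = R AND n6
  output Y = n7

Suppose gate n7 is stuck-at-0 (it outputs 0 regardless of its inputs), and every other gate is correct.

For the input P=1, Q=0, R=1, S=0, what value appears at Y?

Propagate with n7 forced: n0=0, n1=1, n2=0, n3=1, n4=1, n5=1, n6=1, n7=0 [stuck-at-0].
So Y = 0. (Without the fault it would be 1.)

0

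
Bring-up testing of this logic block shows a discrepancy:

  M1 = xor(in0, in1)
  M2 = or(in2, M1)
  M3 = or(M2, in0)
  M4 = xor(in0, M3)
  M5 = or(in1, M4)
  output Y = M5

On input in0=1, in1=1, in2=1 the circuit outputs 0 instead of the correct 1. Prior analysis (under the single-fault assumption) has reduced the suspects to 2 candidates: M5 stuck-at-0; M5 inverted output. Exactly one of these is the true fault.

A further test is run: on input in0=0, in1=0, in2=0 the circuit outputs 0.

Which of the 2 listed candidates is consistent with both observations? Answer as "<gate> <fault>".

Evaluate each candidate on input in0=0, in1=0, in2=0:
  M5 stuck-at-0: M1=0, M2=0, M3=0, M4=0, M5=0 [stuck-at-0] → 0 — matches
  M5 inverted output: M1=0, M2=0, M3=0, M4=0, M5=1 [inverted output] → 1 — eliminated
Only M5 stuck-at-0 reproduces the observed 0.

M5 stuck-at-0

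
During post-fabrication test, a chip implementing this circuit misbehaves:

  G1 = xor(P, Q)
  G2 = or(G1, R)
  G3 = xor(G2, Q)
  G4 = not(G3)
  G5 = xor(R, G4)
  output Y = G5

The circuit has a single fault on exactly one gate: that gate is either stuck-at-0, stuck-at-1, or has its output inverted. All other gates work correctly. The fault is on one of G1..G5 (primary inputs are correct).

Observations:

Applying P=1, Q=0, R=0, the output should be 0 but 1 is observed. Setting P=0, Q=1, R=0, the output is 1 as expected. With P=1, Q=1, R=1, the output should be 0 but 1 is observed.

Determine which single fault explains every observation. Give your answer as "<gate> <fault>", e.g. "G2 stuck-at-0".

Fault-free values for test 1 (P=1, Q=0, R=0): G1=1, G2=1, G3=1, G4=0, G5=0, giving Y=0. Observed 1.
Test 1: faults giving observed 1 are {G1 stuck-at-0, G1 inverted output, G2 stuck-at-0, G2 inverted output, G3 stuck-at-0, G3 inverted output, G4 stuck-at-1, G4 inverted output, G5 stuck-at-1, G5 inverted output}.
Test 2 (P=0, Q=1, R=0): fault-free G1=1, G2=1, G3=0, G4=1, G5=1 → 1; observed 1. Eliminates G1 stuck-at-0, G1 inverted output, G2 stuck-at-0, G2 inverted output, G3 inverted output, G4 inverted output, G5 inverted output.
Test 3 (P=1, Q=1, R=1): fault-free G1=0, G2=1, G3=0, G4=1, G5=0 → 0; observed 1. Eliminates G3 stuck-at-0, G4 stuck-at-1.
Only G5 stuck-at-1 is consistent with every test.

G5 stuck-at-1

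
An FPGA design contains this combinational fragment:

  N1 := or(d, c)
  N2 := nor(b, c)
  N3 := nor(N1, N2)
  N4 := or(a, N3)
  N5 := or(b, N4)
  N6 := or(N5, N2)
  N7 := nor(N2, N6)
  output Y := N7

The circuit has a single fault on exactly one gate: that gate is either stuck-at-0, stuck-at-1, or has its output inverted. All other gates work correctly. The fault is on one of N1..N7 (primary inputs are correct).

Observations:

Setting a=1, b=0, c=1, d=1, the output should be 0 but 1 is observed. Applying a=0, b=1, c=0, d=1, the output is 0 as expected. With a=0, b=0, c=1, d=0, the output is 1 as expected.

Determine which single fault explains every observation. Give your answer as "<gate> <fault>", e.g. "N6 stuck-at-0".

N4 stuck-at-0

Fault-free values for test 1 (a=1, b=0, c=1, d=1): N1=1, N2=0, N3=0, N4=1, N5=1, N6=1, N7=0, giving Y=0. Observed 1.
Test 1: faults giving observed 1 are {N4 stuck-at-0, N4 inverted output, N5 stuck-at-0, N5 inverted output, N6 stuck-at-0, N6 inverted output, N7 stuck-at-1, N7 inverted output}.
Test 2 (a=0, b=1, c=0, d=1): fault-free N1=1, N2=0, N3=0, N4=0, N5=1, N6=1, N7=0 → 0; observed 0. Eliminates N5 stuck-at-0, N5 inverted output, N6 stuck-at-0, N6 inverted output, N7 stuck-at-1, N7 inverted output.
Test 3 (a=0, b=0, c=1, d=0): fault-free N1=1, N2=0, N3=0, N4=0, N5=0, N6=0, N7=1 → 1; observed 1. Eliminates N4 inverted output.
Only N4 stuck-at-0 is consistent with every test.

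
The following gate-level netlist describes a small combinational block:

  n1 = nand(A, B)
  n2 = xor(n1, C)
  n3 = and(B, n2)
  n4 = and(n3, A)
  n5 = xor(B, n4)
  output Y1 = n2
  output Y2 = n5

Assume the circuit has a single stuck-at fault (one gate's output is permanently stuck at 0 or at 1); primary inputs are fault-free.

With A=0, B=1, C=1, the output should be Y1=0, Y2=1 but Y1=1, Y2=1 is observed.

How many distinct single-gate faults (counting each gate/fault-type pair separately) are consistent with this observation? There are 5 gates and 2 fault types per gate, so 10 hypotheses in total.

Fault-free: n1=1, n2=0, n3=0, n4=0, n5=1 → Y1=0, Y2=1. Observed Y1=1, Y2=1.
  n1 stuck-at-0: output Y1=1, Y2=1 ✓
  n1 stuck-at-1: output Y1=0, Y2=1 ✗
  n2 stuck-at-0: output Y1=0, Y2=1 ✗
  n2 stuck-at-1: output Y1=1, Y2=1 ✓
  n3 stuck-at-0: output Y1=0, Y2=1 ✗
  n3 stuck-at-1: output Y1=0, Y2=1 ✗
  n4 stuck-at-0: output Y1=0, Y2=1 ✗
  n4 stuck-at-1: output Y1=0, Y2=0 ✗
  n5 stuck-at-0: output Y1=0, Y2=0 ✗
  n5 stuck-at-1: output Y1=0, Y2=1 ✗
Consistent faults: {n1 stuck-at-0, n2 stuck-at-1} — 2 in all.

2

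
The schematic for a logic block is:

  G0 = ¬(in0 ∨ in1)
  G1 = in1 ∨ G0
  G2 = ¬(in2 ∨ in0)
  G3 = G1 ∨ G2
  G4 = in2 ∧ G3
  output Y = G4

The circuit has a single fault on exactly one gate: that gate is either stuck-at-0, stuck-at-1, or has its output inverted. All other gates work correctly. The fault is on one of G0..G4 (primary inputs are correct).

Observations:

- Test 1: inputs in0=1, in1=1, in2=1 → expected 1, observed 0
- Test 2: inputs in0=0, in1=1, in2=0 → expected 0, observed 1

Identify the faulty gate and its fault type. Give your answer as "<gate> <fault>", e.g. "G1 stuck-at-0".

Fault-free values for test 1 (in0=1, in1=1, in2=1): G0=0, G1=1, G2=0, G3=1, G4=1, giving Y=1. Observed 0.
Test 1: faults giving observed 0 are {G1 stuck-at-0, G1 inverted output, G3 stuck-at-0, G3 inverted output, G4 stuck-at-0, G4 inverted output}.
Test 2 (in0=0, in1=1, in2=0): fault-free G0=0, G1=1, G2=1, G3=1, G4=0 → 0; observed 1. Eliminates G1 stuck-at-0, G1 inverted output, G3 stuck-at-0, G3 inverted output, G4 stuck-at-0.
Only G4 inverted output is consistent with every test.

G4 inverted output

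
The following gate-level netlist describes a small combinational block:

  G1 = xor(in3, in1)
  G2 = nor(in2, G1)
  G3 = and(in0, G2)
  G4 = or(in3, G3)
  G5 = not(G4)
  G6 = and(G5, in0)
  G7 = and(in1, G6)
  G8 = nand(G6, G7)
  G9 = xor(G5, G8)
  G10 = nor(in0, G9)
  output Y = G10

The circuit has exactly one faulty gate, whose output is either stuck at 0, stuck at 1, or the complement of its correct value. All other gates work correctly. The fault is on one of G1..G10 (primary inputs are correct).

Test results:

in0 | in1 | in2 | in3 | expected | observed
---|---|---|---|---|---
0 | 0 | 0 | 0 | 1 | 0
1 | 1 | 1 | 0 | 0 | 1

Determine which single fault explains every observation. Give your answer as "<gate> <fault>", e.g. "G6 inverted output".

G10 inverted output

Fault-free values for test 1 (in0=0, in1=0, in2=0, in3=0): G1=0, G2=1, G3=0, G4=0, G5=1, G6=0, G7=0, G8=1, G9=0, G10=1, giving Y=1. Observed 0.
Test 1: faults giving observed 0 are {G3 stuck-at-1, G3 inverted output, G4 stuck-at-1, G4 inverted output, G5 stuck-at-0, G5 inverted output, G8 stuck-at-0, G8 inverted output, G9 stuck-at-1, G9 inverted output, G10 stuck-at-0, G10 inverted output}.
Test 2 (in0=1, in1=1, in2=1, in3=0): fault-free G1=1, G2=0, G3=0, G4=0, G5=1, G6=1, G7=1, G8=0, G9=1, G10=0 → 0; observed 1. Eliminates G3 stuck-at-1, G3 inverted output, G4 stuck-at-1, G4 inverted output, G5 stuck-at-0, G5 inverted output, G8 stuck-at-0, G8 inverted output, G9 stuck-at-1, G9 inverted output, G10 stuck-at-0.
Only G10 inverted output is consistent with every test.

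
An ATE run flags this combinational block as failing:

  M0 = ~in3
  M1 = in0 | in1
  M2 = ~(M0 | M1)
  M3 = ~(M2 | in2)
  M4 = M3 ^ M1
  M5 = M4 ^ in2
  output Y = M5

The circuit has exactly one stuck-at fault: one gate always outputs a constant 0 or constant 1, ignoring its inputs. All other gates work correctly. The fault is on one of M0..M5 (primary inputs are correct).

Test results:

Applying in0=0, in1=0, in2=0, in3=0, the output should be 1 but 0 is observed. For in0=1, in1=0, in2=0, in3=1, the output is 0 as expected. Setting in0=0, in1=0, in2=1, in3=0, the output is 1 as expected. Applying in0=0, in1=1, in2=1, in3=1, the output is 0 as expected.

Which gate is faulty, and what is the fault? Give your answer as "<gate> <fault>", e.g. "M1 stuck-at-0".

M0 stuck-at-0

Fault-free values for test 1 (in0=0, in1=0, in2=0, in3=0): M0=1, M1=0, M2=0, M3=1, M4=1, M5=1, giving Y=1. Observed 0.
Test 1: faults giving observed 0 are {M0 stuck-at-0, M1 stuck-at-1, M2 stuck-at-1, M3 stuck-at-0, M4 stuck-at-0, M5 stuck-at-0}.
Test 2 (in0=1, in1=0, in2=0, in3=1): fault-free M0=0, M1=1, M2=0, M3=1, M4=0, M5=0 → 0; observed 0. Eliminates M2 stuck-at-1, M3 stuck-at-0.
Test 3 (in0=0, in1=0, in2=1, in3=0): fault-free M0=1, M1=0, M2=0, M3=0, M4=0, M5=1 → 1; observed 1. Eliminates M1 stuck-at-1, M5 stuck-at-0.
Test 4 (in0=0, in1=1, in2=1, in3=1): fault-free M0=0, M1=1, M2=0, M3=0, M4=1, M5=0 → 0; observed 0. Eliminates M4 stuck-at-0.
Only M0 stuck-at-0 is consistent with every test.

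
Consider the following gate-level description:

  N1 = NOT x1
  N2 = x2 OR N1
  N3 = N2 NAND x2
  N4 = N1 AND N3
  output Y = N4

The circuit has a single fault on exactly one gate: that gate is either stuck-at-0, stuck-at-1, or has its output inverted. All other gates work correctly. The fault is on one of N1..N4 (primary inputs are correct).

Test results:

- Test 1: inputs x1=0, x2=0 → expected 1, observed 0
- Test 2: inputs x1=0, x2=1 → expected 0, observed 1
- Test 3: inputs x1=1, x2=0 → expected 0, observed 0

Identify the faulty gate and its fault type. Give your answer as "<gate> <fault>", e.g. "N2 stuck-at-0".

N3 inverted output

Fault-free values for test 1 (x1=0, x2=0): N1=1, N2=1, N3=1, N4=1, giving Y=1. Observed 0.
Test 1: faults giving observed 0 are {N1 stuck-at-0, N1 inverted output, N3 stuck-at-0, N3 inverted output, N4 stuck-at-0, N4 inverted output}.
Test 2 (x1=0, x2=1): fault-free N1=1, N2=1, N3=0, N4=0 → 0; observed 1. Eliminates N1 stuck-at-0, N1 inverted output, N3 stuck-at-0, N4 stuck-at-0.
Test 3 (x1=1, x2=0): fault-free N1=0, N2=0, N3=1, N4=0 → 0; observed 0. Eliminates N4 inverted output.
Only N3 inverted output is consistent with every test.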